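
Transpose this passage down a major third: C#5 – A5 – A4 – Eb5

C#5 → A4
A5 → F5
A4 → F4
Eb5 → Cb5

A4 F5 F4 Cb5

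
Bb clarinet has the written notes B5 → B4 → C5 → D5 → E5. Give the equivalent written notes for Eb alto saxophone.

First find concert pitch: the Bb clarinet sounds a major second below written, so B5 B4 C5 D5 E5 sounds A5 A4 Bb4 C5 D5.
Then write for Eb alto saxophone: it sounds a major sixth below written, so the part must be a major sixth above concert.
A5 → F#6
A4 → F#5
Bb4 → G5
C5 → A5
D5 → B5

F#6 F#5 G5 A5 B5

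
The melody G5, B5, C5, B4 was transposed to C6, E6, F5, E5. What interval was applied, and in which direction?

From G5 to C6 is 4 letter names — a fourth of some quality.
G5 to C6 is 5 semitones, which makes it a perfect fourth; the second version is higher, so the direction is up.
Checking another pair — B4 → E5 — gives the same interval.

up a perfect fourth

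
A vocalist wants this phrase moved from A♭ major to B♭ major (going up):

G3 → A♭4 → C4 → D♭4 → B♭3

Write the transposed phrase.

From A♭ up to B♭ is a major second; apply that to each pitch.
G3 becomes A3
Ab4 becomes Bb4
C4 becomes D4
Db4 becomes Eb4
Bb3 becomes C4

A3 Bb4 D4 Eb4 C4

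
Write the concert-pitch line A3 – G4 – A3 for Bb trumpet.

Written C4 sounds as Bb3 on the Bb trumpet, so concert pitches are written a major second up.
A3 -> B3
G4 -> A4
A3 -> B3

B3 A4 B3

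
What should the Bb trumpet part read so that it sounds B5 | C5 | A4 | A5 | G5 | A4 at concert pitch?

Written C4 sounds as Bb3 on the Bb trumpet, so concert pitches are written a major second up.
B5 → C#6
C5 → D5
A4 → B4
A5 → B5
G5 → A5
A4 → B4

C#6 D5 B4 B5 A5 B4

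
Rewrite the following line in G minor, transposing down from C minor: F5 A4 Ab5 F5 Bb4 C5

C minor to G minor down is a perfect fourth, so every note moves down by that interval.
F5 → C5
A4 → E4
Ab5 → Eb5
F5 → C5
Bb4 → F4
C5 → G4

C5 E4 Eb5 C5 F4 G4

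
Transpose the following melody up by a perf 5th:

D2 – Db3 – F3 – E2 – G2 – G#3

A2 Ab3 C4 B2 D3 D#4

D2 up a perfect fifth is A2.
Db3 up a perfect fifth is Ab3.
F3 up a perfect fifth is C4.
A perfect fifth up from E2 gives B2.
A perfect fifth up from G2 gives D3.
G#3: a fifth up reaches D, and 7 semitones makes it D#4.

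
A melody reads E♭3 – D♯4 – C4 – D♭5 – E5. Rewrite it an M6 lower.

Eb3 to Gb2
D#4 to F#3
C4 to Eb3
Db5 to Fb4
E5 to G4

Gb2 F#3 Eb3 Fb4 G4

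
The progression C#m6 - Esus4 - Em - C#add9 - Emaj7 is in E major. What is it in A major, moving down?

F#m6 Asus4 Am F#add9 Amaj7

E major down to A major is a perfect fifth; each chord root moves by that interval while the quality stays the same.
C#m6: root C# down a perfect fifth → F#, giving F#m6.
Esus4: root E down a perfect fifth → A, giving Asus4.
Em: root E down a perfect fifth → A, giving Am.
C#add9: root C# down a perfect fifth → F#, giving F#add9.
Emaj7: root E down a perfect fifth → A, giving Amaj7.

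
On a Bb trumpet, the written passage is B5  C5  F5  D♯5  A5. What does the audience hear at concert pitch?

Written C4 on the Bb trumpet sounds as Bb3, a major second lower; apply that shift to every note.
B5 to A5
C5 to Bb4
F5 to Eb5
D#5 to C#5
A5 to G5

A5 Bb4 Eb5 C#5 G5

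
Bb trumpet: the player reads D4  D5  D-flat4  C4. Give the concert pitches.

Written C4 on the Bb trumpet sounds as Bb3, a major second lower; apply that shift to every note.
D4 gives C4
D5 gives C5
Db4 gives Cb4
C4 gives Bb3

C4 C5 Cb4 Bb3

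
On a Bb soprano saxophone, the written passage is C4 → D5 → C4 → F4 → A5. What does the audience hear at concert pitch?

The Bb soprano saxophone sounds a major second below written, so transpose each written note down a major second.
C4 gives Bb3
D5 gives C5
C4 gives Bb3
F4 gives Eb4
A5 gives G5

Bb3 C5 Bb3 Eb4 G5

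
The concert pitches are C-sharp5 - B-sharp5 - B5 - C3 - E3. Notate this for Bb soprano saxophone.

D#5 C##6 C#6 D3 F#3

The Bb soprano saxophone sounds a major second below written, so the written part must be a major second above concert — transpose each note up.
C#5 to D#5
B#5 to C##6
B5 to C#6
C3 to D3
E3 to F#3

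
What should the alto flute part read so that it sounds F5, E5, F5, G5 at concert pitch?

Bb5 A5 Bb5 C6

Written C4 sounds as G3 on the alto flute, so concert pitches are written a perfect fourth up.
F5 → Bb5
E5 → A5
F5 → Bb5
G5 → C6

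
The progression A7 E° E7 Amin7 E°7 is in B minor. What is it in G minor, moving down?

B minor down to G minor is a major third; each chord root moves by that interval while the quality stays the same.
A7: root A down a major third → F, giving F7.
E°: root E down a major third → C, giving C°.
E7: root E down a major third → C, giving C7.
Amin7: root A down a major third → F, giving Fmin7.
E°7: root E down a major third → C, giving C°7.

F7 C° C7 Fmin7 C°7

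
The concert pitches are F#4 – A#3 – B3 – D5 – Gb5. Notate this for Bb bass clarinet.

G#5 B#4 C#5 E6 Ab6

The Bb bass clarinet sounds a major ninth below written, so the written part must be a major ninth above concert — transpose each note up.
F#4 to G#5
A#3 to B#4
B3 to C#5
D5 to E6
Gb5 to Ab6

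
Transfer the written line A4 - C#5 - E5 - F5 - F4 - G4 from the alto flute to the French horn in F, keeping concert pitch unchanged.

First find concert pitch: the alto flute sounds a perfect fourth below written, so A4 C#5 E5 F5 F4 G4 sounds E4 G#4 B4 C5 C4 D4.
Then write for French horn in F: it sounds a perfect fifth below written, so the part must be a perfect fifth above concert.
E4 → B4
G#4 → D#5
B4 → F#5
C5 → G5
C4 → G4
D4 → A4

B4 D#5 F#5 G5 G4 A4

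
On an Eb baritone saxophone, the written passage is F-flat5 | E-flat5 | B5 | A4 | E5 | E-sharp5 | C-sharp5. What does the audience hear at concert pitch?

Abb3 Gb3 D4 C3 G3 G#3 E3

Written C4 on the Eb baritone saxophone sounds as Eb2, a major thirteenth lower; apply that shift to every note.
Fb5 becomes Abb3
Eb5 becomes Gb3
B5 becomes D4
A4 becomes C3
E5 becomes G3
E#5 becomes G#3
C#5 becomes E3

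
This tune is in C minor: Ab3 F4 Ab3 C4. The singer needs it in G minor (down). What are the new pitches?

Eb3 C4 Eb3 G3

From C down to G is a perfect fourth; apply that to each pitch.
Ab3 to Eb3
F4 to C4
Ab3 to Eb3
C4 to G3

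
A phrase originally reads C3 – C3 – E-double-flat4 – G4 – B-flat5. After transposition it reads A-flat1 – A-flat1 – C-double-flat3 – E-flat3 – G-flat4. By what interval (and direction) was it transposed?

From C3 to Ab1 is 10 letter names — a tenth of some quality.
Ab1 to C3 is 16 semitones, which makes it a major tenth; the second version is lower, so the direction is down.
Checking another pair — Bb5 → Gb4 — gives the same interval.

down a major tenth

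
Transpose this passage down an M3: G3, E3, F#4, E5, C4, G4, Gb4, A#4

G3 becomes Eb3
E3 becomes C3
F#4 becomes D4
E5 becomes C5
C4 becomes Ab3
G4 becomes Eb4
Gb4 becomes Ebb4
A#4 becomes F#4

Eb3 C3 D4 C5 Ab3 Eb4 Ebb4 F#4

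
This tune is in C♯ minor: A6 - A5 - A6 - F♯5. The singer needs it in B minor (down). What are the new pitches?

C♯ minor to B minor down is a major second, so every note moves down by that interval.
A6 to G6
A5 to G5
A6 to G6
F#5 to E5

G6 G5 G6 E5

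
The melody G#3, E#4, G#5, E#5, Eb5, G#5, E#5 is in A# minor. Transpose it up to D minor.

C4 A4 C6 A5 Abb5 C6 A5

From A# up to D is a diminished fourth; apply that to each pitch.
G#3 gives C4
E#4 gives A4
G#5 gives C6
E#5 gives A5
Eb5 gives Abb5
G#5 gives C6
E#5 gives A5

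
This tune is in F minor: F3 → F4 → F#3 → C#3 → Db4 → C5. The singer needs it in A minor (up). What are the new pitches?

From F up to A is a major third; apply that to each pitch.
F3 becomes A3
F4 becomes A4
F#3 becomes A#3
C#3 becomes E#3
Db4 becomes F4
C5 becomes E5

A3 A4 A#3 E#3 F4 E5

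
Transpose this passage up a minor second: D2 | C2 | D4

Eb2 Db2 Eb4

D2 up a minor second is Eb2.
A minor second up from C2 gives Db2.
D4 up a minor second is Eb4.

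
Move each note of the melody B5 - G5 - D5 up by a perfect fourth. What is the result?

E6 C6 G5

B5 to E6
G5 to C6
D5 to G5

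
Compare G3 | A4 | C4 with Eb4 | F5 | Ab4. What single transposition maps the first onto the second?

From G3 to Eb4 is 6 letter names — a sixth of some quality.
G3 to Eb4 is 8 semitones, which makes it a minor sixth; the second version is higher, so the direction is up.
Checking another pair — C4 → Ab4 — gives the same interval.

up a minor sixth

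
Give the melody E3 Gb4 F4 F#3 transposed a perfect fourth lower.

B2 Db4 C4 C#3

E3 becomes B2
Gb4 becomes Db4
F4 becomes C4
F#3 becomes C#3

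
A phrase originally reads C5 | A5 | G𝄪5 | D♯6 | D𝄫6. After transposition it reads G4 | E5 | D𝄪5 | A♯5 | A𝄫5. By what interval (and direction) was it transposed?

down a perfect fourth

From C5 to G4 is 4 letter names — a fourth of some quality.
G4 to C5 is 5 semitones, which makes it a perfect fourth; the second version is lower, so the direction is down.
Checking another pair — Dbb6 → Abb5 — gives the same interval.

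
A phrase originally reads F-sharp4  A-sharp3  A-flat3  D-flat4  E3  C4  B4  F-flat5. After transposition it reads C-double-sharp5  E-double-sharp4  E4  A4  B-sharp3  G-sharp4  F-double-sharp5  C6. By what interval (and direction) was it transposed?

Take the first pair: F#4 → C##5. F to C spans 5 letter names, so the interval is some kind of fifth.
F#4 to C##5 is 8 semitones, which makes it an augmented fifth; the second version is higher, so the direction is up.
Checking another pair — Fb5 → C6 — gives the same interval.

up an augmented fifth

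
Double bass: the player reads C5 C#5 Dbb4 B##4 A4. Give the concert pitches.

C4 C#4 Dbb3 B##3 A3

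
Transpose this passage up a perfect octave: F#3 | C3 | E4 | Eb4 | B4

F#4 C4 E5 Eb5 B5

A perfect octave up from F#3 gives F#4.
A perfect octave up from C3 gives C4.
A perfect octave up from E4 gives E5.
A perfect octave up from Eb4 gives Eb5.
A perfect octave up from B4 gives B5.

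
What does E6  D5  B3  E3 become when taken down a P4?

E6: a fourth down reaches B, and 5 semitones makes it B5.
A perfect fourth down from D5 gives A4.
B3: a fourth down reaches F, and 5 semitones makes it F#3.
E3: a fourth down reaches B, and 5 semitones makes it B2.

B5 A4 F#3 B2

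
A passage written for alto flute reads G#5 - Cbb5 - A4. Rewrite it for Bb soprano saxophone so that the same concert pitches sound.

E#5 Abb4 F#4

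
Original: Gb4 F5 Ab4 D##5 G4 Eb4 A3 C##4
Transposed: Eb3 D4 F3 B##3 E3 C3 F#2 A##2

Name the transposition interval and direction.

down a minor tenth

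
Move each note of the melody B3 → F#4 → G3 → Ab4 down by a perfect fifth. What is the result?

E3 B3 C3 Db4

B3 to E3
F#4 to B3
G3 to C3
Ab4 to Db4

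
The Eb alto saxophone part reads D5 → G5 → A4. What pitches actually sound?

The Eb alto saxophone sounds a major sixth below written, so transpose each written note down a major sixth.
D5 -> F4
G5 -> Bb4
A4 -> C4

F4 Bb4 C4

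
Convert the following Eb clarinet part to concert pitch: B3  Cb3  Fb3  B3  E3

D4 Ebb3 Abb3 D4 G3

The Eb clarinet sounds a minor third above written, so transpose each written note up a minor third.
B3 → D4
Cb3 → Ebb3
Fb3 → Abb3
B3 → D4
E3 → G3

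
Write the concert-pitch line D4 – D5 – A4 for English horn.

A4 A5 E5

The English horn sounds a perfect fifth below written, so the written part must be a perfect fifth above concert — transpose each note up.
D4 becomes A4
D5 becomes A5
A4 becomes E5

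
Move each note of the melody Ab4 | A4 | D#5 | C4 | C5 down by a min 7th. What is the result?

Ab4: a seventh down reaches B, and 10 semitones makes it Bb3.
A minor seventh down from A4 gives B3.
A minor seventh down from D#5 gives E#4.
A minor seventh down from C4 gives D3.
C5: a seventh down reaches D, and 10 semitones makes it D4.

Bb3 B3 E#4 D3 D4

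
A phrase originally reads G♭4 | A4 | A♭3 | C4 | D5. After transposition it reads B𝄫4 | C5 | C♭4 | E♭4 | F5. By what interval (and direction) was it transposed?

From Gb4 to Bbb4 is 3 letter names — a third of some quality.
Gb4 to Bbb4 is 3 semitones, which makes it a minor third; the second version is higher, so the direction is up.
Checking another pair — D5 → F5 — gives the same interval.

up a minor third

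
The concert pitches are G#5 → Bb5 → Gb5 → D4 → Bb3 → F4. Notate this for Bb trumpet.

A#5 C6 Ab5 E4 C4 G4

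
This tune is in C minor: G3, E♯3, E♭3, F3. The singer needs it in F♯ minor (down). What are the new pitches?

C#3 A##2 A2 B2

C minor to F♯ minor down is a diminished fifth, so every note moves down by that interval.
G3 becomes C#3
E#3 becomes A##2
Eb3 becomes A2
F3 becomes B2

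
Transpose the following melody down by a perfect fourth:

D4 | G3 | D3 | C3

A3 D3 A2 G2

D4: a fourth down reaches A, and 5 semitones makes it A3.
G3: a fourth down reaches D, and 5 semitones makes it D3.
D3: a fourth down reaches A, and 5 semitones makes it A2.
C3 down a perfect fourth is G2.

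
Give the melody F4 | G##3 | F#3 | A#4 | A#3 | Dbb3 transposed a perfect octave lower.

F3 G##2 F#2 A#3 A#2 Dbb2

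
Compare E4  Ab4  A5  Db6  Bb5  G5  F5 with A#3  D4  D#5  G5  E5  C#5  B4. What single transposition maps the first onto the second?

down a diminished fifth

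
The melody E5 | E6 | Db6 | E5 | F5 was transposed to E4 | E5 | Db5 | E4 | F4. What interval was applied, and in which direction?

Take the first pair: E5 → E4. E to E spans 8 letter names, so the interval is some kind of octave.
E4 to E5 is 12 semitones, which makes it a perfect octave; the second version is lower, so the direction is down.
Checking another pair — F5 → F4 — gives the same interval.

down a perfect octave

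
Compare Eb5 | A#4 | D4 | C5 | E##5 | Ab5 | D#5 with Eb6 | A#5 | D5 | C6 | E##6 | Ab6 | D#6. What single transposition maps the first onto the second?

Take the first pair: Eb5 → Eb6. E to E spans 8 letter names, so the interval is some kind of octave.
Eb5 to Eb6 is 12 semitones, which makes it a perfect octave; the second version is higher, so the direction is up.
Checking another pair — D#5 → D#6 — gives the same interval.

up a perfect octave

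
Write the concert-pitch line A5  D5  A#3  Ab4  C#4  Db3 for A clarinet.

Written C4 sounds as A3 on the A clarinet, so concert pitches are written a minor third up.
A5 -> C6
D5 -> F5
A#3 -> C#4
Ab4 -> Cb5
C#4 -> E4
Db3 -> Fb3

C6 F5 C#4 Cb5 E4 Fb3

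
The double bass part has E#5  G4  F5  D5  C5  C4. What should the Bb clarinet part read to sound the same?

F##4 A3 G4 E4 D4 D3

First find concert pitch: the double bass sounds a perfect octave below written, so E#5 G4 F5 D5 C5 C4 sounds E#4 G3 F4 D4 C4 C3.
Then write for Bb clarinet: it sounds a major second below written, so the part must be a major second above concert.
E#4 → F##4
G3 → A3
F4 → G4
D4 → E4
C4 → D4
C3 → D3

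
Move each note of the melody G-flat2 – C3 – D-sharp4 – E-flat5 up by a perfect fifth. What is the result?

Db3 G3 A#4 Bb5

Gb2 → Db3
C3 → G3
D#4 → A#4
Eb5 → Bb5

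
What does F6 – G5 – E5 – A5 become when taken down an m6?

F6 down a minor sixth is A5.
A minor sixth down from G5 gives B4.
A minor sixth down from E5 gives G#4.
A5 down a minor sixth is C#5.

A5 B4 G#4 C#5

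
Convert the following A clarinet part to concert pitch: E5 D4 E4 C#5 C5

Written C4 on the A clarinet sounds as A3, a minor third lower; apply that shift to every note.
E5 -> C#5
D4 -> B3
E4 -> C#4
C#5 -> A#4
C5 -> A4

C#5 B3 C#4 A#4 A4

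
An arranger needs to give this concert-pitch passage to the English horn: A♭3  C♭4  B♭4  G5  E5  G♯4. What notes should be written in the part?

Written C4 sounds as F3 on the English horn, so concert pitches are written a perfect fifth up.
Ab3 to Eb4
Cb4 to Gb4
Bb4 to F5
G5 to D6
E5 to B5
G#4 to D#5

Eb4 Gb4 F5 D6 B5 D#5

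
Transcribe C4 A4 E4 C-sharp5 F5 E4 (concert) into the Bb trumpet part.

The Bb trumpet sounds a major second below written, so the written part must be a major second above concert — transpose each note up.
C4 → D4
A4 → B4
E4 → F#4
C#5 → D#5
F5 → G5
E4 → F#4

D4 B4 F#4 D#5 G5 F#4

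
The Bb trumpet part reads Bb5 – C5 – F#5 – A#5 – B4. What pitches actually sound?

Ab5 Bb4 E5 G#5 A4

Written C4 on the Bb trumpet sounds as Bb3, a major second lower; apply that shift to every note.
Bb5 -> Ab5
C5 -> Bb4
F#5 -> E5
A#5 -> G#5
B4 -> A4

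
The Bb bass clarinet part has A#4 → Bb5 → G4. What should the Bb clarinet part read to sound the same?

A#3 Bb4 G3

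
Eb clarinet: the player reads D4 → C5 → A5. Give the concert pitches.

F4 Eb5 C6

Written C4 on the Eb clarinet sounds as Eb4, a minor third higher; apply that shift to every note.
D4 -> F4
C5 -> Eb5
A5 -> C6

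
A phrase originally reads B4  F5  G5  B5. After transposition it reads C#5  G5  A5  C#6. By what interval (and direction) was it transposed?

up a major second

Take the first pair: B4 → C#5. B to C spans 2 letter names, so the interval is some kind of second.
B4 to C#5 is 2 semitones, which makes it a major second; the second version is higher, so the direction is up.
Checking another pair — B5 → C#6 — gives the same interval.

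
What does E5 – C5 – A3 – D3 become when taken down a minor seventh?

E5 → F#4
C5 → D4
A3 → B2
D3 → E2

F#4 D4 B2 E2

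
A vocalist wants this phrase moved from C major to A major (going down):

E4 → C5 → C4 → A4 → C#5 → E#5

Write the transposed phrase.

From C down to A is a minor third; apply that to each pitch.
E4 -> C#4
C5 -> A4
C4 -> A3
A4 -> F#4
C#5 -> A#4
E#5 -> C##5

C#4 A4 A3 F#4 A#4 C##5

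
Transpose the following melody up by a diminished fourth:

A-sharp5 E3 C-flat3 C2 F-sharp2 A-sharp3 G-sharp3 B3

A#5 -> D6
E3 -> Ab3
Cb3 -> Fbb3
C2 -> Fb2
F#2 -> Bb2
A#3 -> D4
G#3 -> C4
B3 -> Eb4

D6 Ab3 Fbb3 Fb2 Bb2 D4 C4 Eb4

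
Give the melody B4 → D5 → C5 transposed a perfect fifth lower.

E4 G4 F4

B4 -> E4
D5 -> G4
C5 -> F4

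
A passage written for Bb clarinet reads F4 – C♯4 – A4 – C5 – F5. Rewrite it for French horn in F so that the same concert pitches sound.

First find concert pitch: the Bb clarinet sounds a major second below written, so F4 C♯4 A4 C5 F5 sounds Eb4 B3 G4 Bb4 Eb5.
Then write for French horn in F: it sounds a perfect fifth below written, so the part must be a perfect fifth above concert.
Eb4 → Bb4
B3 → F#4
G4 → D5
Bb4 → F5
Eb5 → Bb5

Bb4 F#4 D5 F5 Bb5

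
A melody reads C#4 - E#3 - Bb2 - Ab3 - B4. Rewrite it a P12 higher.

C#4 gives G#5
E#3 gives B#4
Bb2 gives F4
Ab3 gives Eb5
B4 gives F#6

G#5 B#4 F4 Eb5 F#6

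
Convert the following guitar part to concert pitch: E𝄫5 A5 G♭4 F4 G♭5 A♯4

The guitar sounds a perfect octave below written, so transpose each written note down a perfect octave.
Ebb5 → Ebb4
A5 → A4
Gb4 → Gb3
F4 → F3
Gb5 → Gb4
A#4 → A#3

Ebb4 A4 Gb3 F3 Gb4 A#3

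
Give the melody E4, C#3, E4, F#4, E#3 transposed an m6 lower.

G#3 E#2 G#3 A#3 G##2

E4 becomes G#3
C#3 becomes E#2
E4 becomes G#3
F#4 becomes A#3
E#3 becomes G##2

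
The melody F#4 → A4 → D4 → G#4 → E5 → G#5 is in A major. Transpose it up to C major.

A4 C5 F4 B4 G5 B5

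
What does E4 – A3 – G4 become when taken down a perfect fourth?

A perfect fourth down from E4 gives B3.
A3 down a perfect fourth is E3.
G4: a fourth down reaches D, and 5 semitones makes it D4.

B3 E3 D4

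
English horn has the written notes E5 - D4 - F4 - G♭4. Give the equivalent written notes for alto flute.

First find concert pitch: the English horn sounds a perfect fifth below written, so E5 D4 F4 G♭4 sounds A4 G3 Bb3 Cb4.
Then write for alto flute: it sounds a perfect fourth below written, so the part must be a perfect fourth above concert.
A4 → D5
G3 → C4
Bb3 → Eb4
Cb4 → Fb4

D5 C4 Eb4 Fb4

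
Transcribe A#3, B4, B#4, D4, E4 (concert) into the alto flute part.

D#4 E5 E#5 G4 A4

Written C4 sounds as G3 on the alto flute, so concert pitches are written a perfect fourth up.
A#3 gives D#4
B4 gives E5
B#4 gives E#5
D4 gives G4
E4 gives A4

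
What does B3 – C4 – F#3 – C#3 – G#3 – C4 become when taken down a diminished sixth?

A diminished sixth down from B3 gives D##3.
C4 down a diminished sixth is E#3.
F#3: a sixth down reaches A, and 7 semitones makes it A##2.
C#3: a sixth down reaches E, and 7 semitones makes it E##2.
G#3: a sixth down reaches B, and 7 semitones makes it B##2.
C4 down a diminished sixth is E#3.

D##3 E#3 A##2 E##2 B##2 E#3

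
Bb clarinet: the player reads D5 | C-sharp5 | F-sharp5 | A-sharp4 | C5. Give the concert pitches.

C5 B4 E5 G#4 Bb4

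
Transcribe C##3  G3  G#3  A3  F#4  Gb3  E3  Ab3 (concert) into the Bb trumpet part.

D##3 A3 A#3 B3 G#4 Ab3 F#3 Bb3

The Bb trumpet sounds a major second below written, so the written part must be a major second above concert — transpose each note up.
C##3 to D##3
G3 to A3
G#3 to A#3
A3 to B3
F#4 to G#4
Gb3 to Ab3
E3 to F#3
Ab3 to Bb3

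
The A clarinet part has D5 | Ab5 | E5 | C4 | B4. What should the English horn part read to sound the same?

F#5 C6 G#5 E4 D#5

First find concert pitch: the A clarinet sounds a minor third below written, so D5 Ab5 E5 C4 B4 sounds B4 F5 C#5 A3 G#4.
Then write for English horn: it sounds a perfect fifth below written, so the part must be a perfect fifth above concert.
B4 → F#5
F5 → C6
C#5 → G#5
A3 → E4
G#4 → D#5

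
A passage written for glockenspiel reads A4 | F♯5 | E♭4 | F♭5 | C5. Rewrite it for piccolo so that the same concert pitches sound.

A5 F#6 Eb5 Fb6 C6

First find concert pitch: the glockenspiel sounds a perfect fifteenth above written, so A4 F♯5 E♭4 F♭5 C5 sounds A6 F#7 Eb6 Fb7 C7.
Then write for piccolo: it sounds a perfect octave above written, so the part must be a perfect octave below concert.
A6 → A5
F#7 → F#6
Eb6 → Eb5
Fb7 → Fb6
C7 → C6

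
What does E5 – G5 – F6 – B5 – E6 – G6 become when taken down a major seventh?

E5 gives F4
G5 gives Ab4
F6 gives Gb5
B5 gives C5
E6 gives F5
G6 gives Ab5

F4 Ab4 Gb5 C5 F5 Ab5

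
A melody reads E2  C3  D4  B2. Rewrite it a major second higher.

F#2 D3 E4 C#3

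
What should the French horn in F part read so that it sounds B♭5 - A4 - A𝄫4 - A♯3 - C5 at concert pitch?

Written C4 sounds as F3 on the French horn in F, so concert pitches are written a perfect fifth up.
Bb5 → F6
A4 → E5
Abb4 → Ebb5
A#3 → E#4
C5 → G5

F6 E5 Ebb5 E#4 G5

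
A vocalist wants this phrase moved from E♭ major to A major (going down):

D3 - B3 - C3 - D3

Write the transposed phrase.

G#2 E#3 F#2 G#2

From E♭ down to A is a diminished fifth; apply that to each pitch.
D3 to G#2
B3 to E#3
C3 to F#2
D3 to G#2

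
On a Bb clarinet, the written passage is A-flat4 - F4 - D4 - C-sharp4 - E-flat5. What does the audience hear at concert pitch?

The Bb clarinet sounds a major second below written, so transpose each written note down a major second.
Ab4 -> Gb4
F4 -> Eb4
D4 -> C4
C#4 -> B3
Eb5 -> Db5

Gb4 Eb4 C4 B3 Db5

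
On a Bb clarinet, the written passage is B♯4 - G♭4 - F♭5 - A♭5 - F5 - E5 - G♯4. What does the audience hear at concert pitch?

Written C4 on the Bb clarinet sounds as Bb3, a major second lower; apply that shift to every note.
B#4 to A#4
Gb4 to Fb4
Fb5 to Ebb5
Ab5 to Gb5
F5 to Eb5
E5 to D5
G#4 to F#4

A#4 Fb4 Ebb5 Gb5 Eb5 D5 F#4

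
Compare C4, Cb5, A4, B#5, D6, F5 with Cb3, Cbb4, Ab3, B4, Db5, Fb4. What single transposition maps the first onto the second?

down an augmented octave

Take the first pair: C4 → Cb3. C to C spans 8 letter names, so the interval is some kind of octave.
Cb3 to C4 is 13 semitones, which makes it an augmented octave; the second version is lower, so the direction is down.
Checking another pair — F5 → Fb4 — gives the same interval.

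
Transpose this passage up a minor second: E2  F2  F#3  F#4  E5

E2 gives F2
F2 gives Gb2
F#3 gives G3
F#4 gives G4
E5 gives F5

F2 Gb2 G3 G4 F5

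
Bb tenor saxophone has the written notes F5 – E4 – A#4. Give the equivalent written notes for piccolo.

First find concert pitch: the Bb tenor saxophone sounds a major ninth below written, so F5 E4 A#4 sounds Eb4 D3 G#3.
Then write for piccolo: it sounds a perfect octave above written, so the part must be a perfect octave below concert.
Eb4 → Eb3
D3 → D2
G#3 → G#2

Eb3 D2 G#2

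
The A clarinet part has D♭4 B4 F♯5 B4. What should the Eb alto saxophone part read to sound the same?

First find concert pitch: the A clarinet sounds a minor third below written, so D♭4 B4 F♯5 B4 sounds Bb3 G#4 D#5 G#4.
Then write for Eb alto saxophone: it sounds a major sixth below written, so the part must be a major sixth above concert.
Bb3 → G4
G#4 → E#5
D#5 → B#5
G#4 → E#5

G4 E#5 B#5 E#5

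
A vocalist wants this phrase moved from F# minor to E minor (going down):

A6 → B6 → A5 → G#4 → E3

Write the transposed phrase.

G6 A6 G5 F#4 D3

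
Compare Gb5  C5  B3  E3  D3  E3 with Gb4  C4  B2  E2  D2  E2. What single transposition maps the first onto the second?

From Gb5 to Gb4 is 8 letter names — an octave of some quality.
Gb4 to Gb5 is 12 semitones, which makes it a perfect octave; the second version is lower, so the direction is down.
Checking another pair — E3 → E2 — gives the same interval.

down a perfect octave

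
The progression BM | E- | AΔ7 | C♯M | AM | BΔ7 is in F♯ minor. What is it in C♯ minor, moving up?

F#M B- EΔ7 G#M EM F#Δ7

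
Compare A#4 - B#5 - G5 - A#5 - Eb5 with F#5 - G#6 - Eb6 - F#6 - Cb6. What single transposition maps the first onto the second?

up a minor sixth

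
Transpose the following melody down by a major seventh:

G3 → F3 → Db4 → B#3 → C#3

Ab2 Gb2 Ebb3 C#3 D2

G3 gives Ab2
F3 gives Gb2
Db4 gives Ebb3
B#3 gives C#3
C#3 gives D2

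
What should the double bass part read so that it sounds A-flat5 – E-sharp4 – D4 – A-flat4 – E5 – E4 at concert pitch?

Written C4 sounds as C3 on the double bass, so concert pitches are written a perfect octave up.
Ab5 → Ab6
E#4 → E#5
D4 → D5
Ab4 → Ab5
E5 → E6
E4 → E5

Ab6 E#5 D5 Ab5 E6 E5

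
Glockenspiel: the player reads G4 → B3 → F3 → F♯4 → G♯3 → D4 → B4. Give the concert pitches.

The glockenspiel sounds a perfect fifteenth above written, so transpose each written note up a perfect fifteenth.
G4 -> G6
B3 -> B5
F3 -> F5
F#4 -> F#6
G#3 -> G#5
D4 -> D6
B4 -> B6

G6 B5 F5 F#6 G#5 D6 B6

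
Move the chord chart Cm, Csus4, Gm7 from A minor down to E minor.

A minor down to E minor is a perfect fourth; each chord root moves by that interval while the quality stays the same.
Cm: root C down a perfect fourth → G, giving Gm.
Csus4: root C down a perfect fourth → G, giving Gsus4.
Gm7: root G down a perfect fourth → D, giving Dm7.

Gm Gsus4 Dm7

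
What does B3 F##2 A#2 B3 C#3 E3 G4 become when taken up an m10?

D5 A#3 C#4 D5 E4 G4 Bb5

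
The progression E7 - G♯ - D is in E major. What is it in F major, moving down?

F7 A Eb

E major down to F major is a major seventh; each chord root moves by that interval while the quality stays the same.
E7: root E down a major seventh → F, giving F7.
G♯: root G♯ down a major seventh → A, giving A.
D: root D down a major seventh → Eb, giving Eb.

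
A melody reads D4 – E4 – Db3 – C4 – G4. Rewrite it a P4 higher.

D4 → G4
E4 → A4
Db3 → Gb3
C4 → F4
G4 → C5

G4 A4 Gb3 F4 C5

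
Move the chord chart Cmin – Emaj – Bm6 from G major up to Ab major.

G major up to Ab major is a minor second; each chord root moves by that interval while the quality stays the same.
Cmin: root C up a minor second → Db, giving Dbmin.
Emaj: root E up a minor second → F, giving Fmaj.
Bm6: root B up a minor second → C, giving Cm6.

Dbmin Fmaj Cm6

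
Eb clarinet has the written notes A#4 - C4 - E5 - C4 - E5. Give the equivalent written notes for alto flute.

F#5 Ab4 C6 Ab4 C6

First find concert pitch: the Eb clarinet sounds a minor third above written, so A#4 C4 E5 C4 E5 sounds C#5 Eb4 G5 Eb4 G5.
Then write for alto flute: it sounds a perfect fourth below written, so the part must be a perfect fourth above concert.
C#5 → F#5
Eb4 → Ab4
G5 → C6
Eb4 → Ab4
G5 → C6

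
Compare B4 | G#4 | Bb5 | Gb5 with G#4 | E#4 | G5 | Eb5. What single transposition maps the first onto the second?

From B4 to G#4 is 3 letter names — a third of some quality.
G#4 to B4 is 3 semitones, which makes it a minor third; the second version is lower, so the direction is down.
Checking another pair — Gb5 → Eb5 — gives the same interval.

down a minor third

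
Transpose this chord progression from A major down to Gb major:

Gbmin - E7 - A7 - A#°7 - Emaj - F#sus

A major down to Gb major is an augmented second; each chord root moves by that interval while the quality stays the same.
Gbmin: root Gb down an augmented second → Fbb, giving Fbbmin.
E7: root E down an augmented second → Db, giving Db7.
A7: root A down an augmented second → Gb, giving Gb7.
A#°7: root A# down an augmented second → G, giving G°7.
Emaj: root E down an augmented second → Db, giving Dbmaj.
F#sus: root F# down an augmented second → Eb, giving Ebsus.

Fbbmin Db7 Gb7 G°7 Dbmaj Ebsus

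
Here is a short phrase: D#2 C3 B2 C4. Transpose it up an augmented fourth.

G##2 F#3 E#3 F#4

D#2 to G##2
C3 to F#3
B2 to E#3
C4 to F#4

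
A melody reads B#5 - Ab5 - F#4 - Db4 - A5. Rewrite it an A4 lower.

F#5 Ebb5 C4 Abb3 Eb5

B#5 down an augmented fourth is F#5.
Ab5: a fourth down reaches E, and 6 semitones makes it Ebb5.
F#4 down an augmented fourth is C4.
An augmented fourth down from Db4 gives Abb3.
A5 down an augmented fourth is Eb5.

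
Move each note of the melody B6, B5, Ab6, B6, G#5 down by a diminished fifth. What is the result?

B6 down a diminished fifth is E#6.
B5 down a diminished fifth is E#5.
Ab6 down a diminished fifth is D6.
B6 down a diminished fifth is E#6.
A diminished fifth down from G#5 gives C##5.

E#6 E#5 D6 E#6 C##5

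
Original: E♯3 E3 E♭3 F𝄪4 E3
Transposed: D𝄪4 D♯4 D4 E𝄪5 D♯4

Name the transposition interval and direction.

up a major seventh

Take the first pair: E#3 → D##4. E to D spans 7 letter names, so the interval is some kind of seventh.
E#3 to D##4 is 11 semitones, which makes it a major seventh; the second version is higher, so the direction is up.
Checking another pair — E3 → D#4 — gives the same interval.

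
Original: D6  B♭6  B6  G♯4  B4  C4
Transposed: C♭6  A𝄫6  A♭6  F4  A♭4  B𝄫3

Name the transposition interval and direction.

down an augmented second

Take the first pair: D6 → Cb6. D to C spans 2 letter names, so the interval is some kind of second.
Cb6 to D6 is 3 semitones, which makes it an augmented second; the second version is lower, so the direction is down.
Checking another pair — C4 → Bbb3 — gives the same interval.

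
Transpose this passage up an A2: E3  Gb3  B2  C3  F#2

F##3 A3 C##3 D#3 G##2

E3: a second up reaches F, and 3 semitones makes it F##3.
Gb3: a second up reaches A, and 3 semitones makes it A3.
B2: a second up reaches C, and 3 semitones makes it C##3.
C3: a second up reaches D, and 3 semitones makes it D#3.
An augmented second up from F#2 gives G##2.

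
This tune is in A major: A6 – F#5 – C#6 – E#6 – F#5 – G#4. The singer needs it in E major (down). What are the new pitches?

A major to E major down is a perfect fourth, so every note moves down by that interval.
A6 to E6
F#5 to C#5
C#6 to G#5
E#6 to B#5
F#5 to C#5
G#4 to D#4

E6 C#5 G#5 B#5 C#5 D#4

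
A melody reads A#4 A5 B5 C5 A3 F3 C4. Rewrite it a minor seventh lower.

A minor seventh down from A#4 gives B#3.
A5 down a minor seventh is B4.
B5: a seventh down reaches C, and 10 semitones makes it C#5.
A minor seventh down from C5 gives D4.
A3: a seventh down reaches B, and 10 semitones makes it B2.
A minor seventh down from F3 gives G2.
C4 down a minor seventh is D3.

B#3 B4 C#5 D4 B2 G2 D3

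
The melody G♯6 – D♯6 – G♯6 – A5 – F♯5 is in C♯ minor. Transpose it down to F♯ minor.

C♯ minor to F♯ minor down is a perfect fifth, so every note moves down by that interval.
G#6 gives C#6
D#6 gives G#5
G#6 gives C#6
A5 gives D5
F#5 gives B4

C#6 G#5 C#6 D5 B4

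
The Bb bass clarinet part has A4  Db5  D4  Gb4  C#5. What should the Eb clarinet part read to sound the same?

First find concert pitch: the Bb bass clarinet sounds a major ninth below written, so A4 Db5 D4 Gb4 C#5 sounds G3 Cb4 C3 Fb3 B3.
Then write for Eb clarinet: it sounds a minor third above written, so the part must be a minor third below concert.
G3 → E3
Cb4 → Ab3
C3 → A2
Fb3 → Db3
B3 → G#3

E3 Ab3 A2 Db3 G#3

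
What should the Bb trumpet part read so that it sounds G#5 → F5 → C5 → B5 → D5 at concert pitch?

Written C4 sounds as Bb3 on the Bb trumpet, so concert pitches are written a major second up.
G#5 becomes A#5
F5 becomes G5
C5 becomes D5
B5 becomes C#6
D5 becomes E5

A#5 G5 D5 C#6 E5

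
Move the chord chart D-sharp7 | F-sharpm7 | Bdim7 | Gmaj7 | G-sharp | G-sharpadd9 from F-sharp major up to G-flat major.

F-sharp major up to G-flat major is a diminished second; each chord root moves by that interval while the quality stays the same.
D-sharp7: root D-sharp up a diminished second → Eb, giving Eb7.
F-sharpm7: root F-sharp up a diminished second → Gb, giving Gbm7.
Bdim7: root B up a diminished second → Cb, giving Cbdim7.
Gmaj7: root G up a diminished second → Abb, giving Abbmaj7.
G-sharp: root G-sharp up a diminished second → Ab, giving Ab.
G-sharpadd9: root G-sharp up a diminished second → Ab, giving Abadd9.

Eb7 Gbm7 Cbdim7 Abbmaj7 Ab Abadd9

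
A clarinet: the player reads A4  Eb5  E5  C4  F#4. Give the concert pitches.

F#4 C5 C#5 A3 D#4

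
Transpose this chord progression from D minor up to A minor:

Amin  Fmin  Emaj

Emin Cmin Bmaj

D minor up to A minor is a perfect fifth; each chord root moves by that interval while the quality stays the same.
Amin: root A up a perfect fifth → E, giving Emin.
Fmin: root F up a perfect fifth → C, giving Cmin.
Emaj: root E up a perfect fifth → B, giving Bmaj.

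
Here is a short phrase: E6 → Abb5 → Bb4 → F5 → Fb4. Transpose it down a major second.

D6 Gbb5 Ab4 Eb5 Ebb4

A major second down from E6 gives D6.
Abb5: a second down reaches G, and 2 semitones makes it Gbb5.
A major second down from Bb4 gives Ab4.
F5: a second down reaches E, and 2 semitones makes it Eb5.
Fb4 down a major second is Ebb4.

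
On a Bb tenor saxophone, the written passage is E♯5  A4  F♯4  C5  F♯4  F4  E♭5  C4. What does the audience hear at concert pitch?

The Bb tenor saxophone sounds a major ninth below written, so transpose each written note down a major ninth.
E#5 -> D#4
A4 -> G3
F#4 -> E3
C5 -> Bb3
F#4 -> E3
F4 -> Eb3
Eb5 -> Db4
C4 -> Bb2

D#4 G3 E3 Bb3 E3 Eb3 Db4 Bb2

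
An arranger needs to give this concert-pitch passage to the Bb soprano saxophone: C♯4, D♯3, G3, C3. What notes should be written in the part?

The Bb soprano saxophone sounds a major second below written, so the written part must be a major second above concert — transpose each note up.
C#4 becomes D#4
D#3 becomes E#3
G3 becomes A3
C3 becomes D3

D#4 E#3 A3 D3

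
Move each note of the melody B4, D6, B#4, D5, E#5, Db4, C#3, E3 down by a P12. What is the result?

E3 G4 E#3 G3 A#3 Gb2 F#1 A1

A perfect twelfth down from B4 gives E3.
A perfect twelfth down from D6 gives G4.
B#4 down a perfect twelfth is E#3.
A perfect twelfth down from D5 gives G3.
E#5 down a perfect twelfth is A#3.
Db4 down a perfect twelfth is Gb2.
C#3: a twelfth down reaches F, and 19 semitones makes it F#1.
E3: a twelfth down reaches A, and 19 semitones makes it A1.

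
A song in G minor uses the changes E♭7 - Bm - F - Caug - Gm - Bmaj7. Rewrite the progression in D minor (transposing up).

Bb7 F#m C Gaug Dm F#maj7

G minor up to D minor is a perfect fifth; each chord root moves by that interval while the quality stays the same.
E♭7: root E♭ up a perfect fifth → Bb, giving Bb7.
Bm: root B up a perfect fifth → F#, giving F#m.
F: root F up a perfect fifth → C, giving C.
Caug: root C up a perfect fifth → G, giving Gaug.
Gm: root G up a perfect fifth → D, giving Dm.
Bmaj7: root B up a perfect fifth → F#, giving F#maj7.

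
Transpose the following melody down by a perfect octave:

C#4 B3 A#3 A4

C#4: an octave down reaches C, and 12 semitones makes it C#3.
A perfect octave down from B3 gives B2.
A#3: an octave down reaches A, and 12 semitones makes it A#2.
A4: an octave down reaches A, and 12 semitones makes it A3.

C#3 B2 A#2 A3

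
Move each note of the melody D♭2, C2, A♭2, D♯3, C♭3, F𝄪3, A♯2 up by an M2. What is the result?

Eb2 D2 Bb2 E#3 Db3 G##3 B#2

Db2 gives Eb2
C2 gives D2
Ab2 gives Bb2
D#3 gives E#3
Cb3 gives Db3
F##3 gives G##3
A#2 gives B#2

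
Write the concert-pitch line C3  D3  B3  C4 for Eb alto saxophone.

Written C4 sounds as Eb3 on the Eb alto saxophone, so concert pitches are written a major sixth up.
C3 becomes A3
D3 becomes B3
B3 becomes G#4
C4 becomes A4

A3 B3 G#4 A4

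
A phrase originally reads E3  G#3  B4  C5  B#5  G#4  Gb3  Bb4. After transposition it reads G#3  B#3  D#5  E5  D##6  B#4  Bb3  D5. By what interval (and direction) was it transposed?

From E3 to G#3 is 3 letter names — a third of some quality.
E3 to G#3 is 4 semitones, which makes it a major third; the second version is higher, so the direction is up.
Checking another pair — Bb4 → D5 — gives the same interval.

up a major third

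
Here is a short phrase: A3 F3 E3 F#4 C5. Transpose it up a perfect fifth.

E4 C4 B3 C#5 G5

A3 up a perfect fifth is E4.
F3: a fifth up reaches C, and 7 semitones makes it C4.
A perfect fifth up from E3 gives B3.
A perfect fifth up from F#4 gives C#5.
C5 up a perfect fifth is G5.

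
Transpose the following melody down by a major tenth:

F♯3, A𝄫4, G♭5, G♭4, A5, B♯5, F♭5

F#3 → D2
Abb4 → Fbb3
Gb5 → Ebb4
Gb4 → Ebb3
A5 → F4
B#5 → G#4
Fb5 → Dbb4

D2 Fbb3 Ebb4 Ebb3 F4 G#4 Dbb4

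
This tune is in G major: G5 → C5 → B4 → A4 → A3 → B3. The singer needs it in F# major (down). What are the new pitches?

F#5 B4 A#4 G#4 G#3 A#3

From G down to F# is a minor second; apply that to each pitch.
G5 becomes F#5
C5 becomes B4
B4 becomes A#4
A4 becomes G#4
A3 becomes G#3
B3 becomes A#3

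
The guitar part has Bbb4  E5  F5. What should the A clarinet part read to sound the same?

Dbb4 G4 Ab4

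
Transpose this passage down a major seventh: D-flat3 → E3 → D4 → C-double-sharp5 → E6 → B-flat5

Ebb2 F2 Eb3 D#4 F5 Cb5

Db3 to Ebb2
E3 to F2
D4 to Eb3
C##5 to D#4
E6 to F5
Bb5 to Cb5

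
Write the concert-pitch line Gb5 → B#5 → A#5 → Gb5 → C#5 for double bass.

The double bass sounds a perfect octave below written, so the written part must be a perfect octave above concert — transpose each note up.
Gb5 to Gb6
B#5 to B#6
A#5 to A#6
Gb5 to Gb6
C#5 to C#6

Gb6 B#6 A#6 Gb6 C#6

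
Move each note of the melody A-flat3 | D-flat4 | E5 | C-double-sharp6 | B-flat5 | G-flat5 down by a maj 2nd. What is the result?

Ab3 -> Gb3
Db4 -> Cb4
E5 -> D5
C##6 -> B#5
Bb5 -> Ab5
Gb5 -> Fb5

Gb3 Cb4 D5 B#5 Ab5 Fb5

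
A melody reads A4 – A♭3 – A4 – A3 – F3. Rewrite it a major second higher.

A major second up from A4 gives B4.
Ab3: a second up reaches B, and 2 semitones makes it Bb3.
A4: a second up reaches B, and 2 semitones makes it B4.
A major second up from A3 gives B3.
F3 up a major second is G3.

B4 Bb3 B4 B3 G3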